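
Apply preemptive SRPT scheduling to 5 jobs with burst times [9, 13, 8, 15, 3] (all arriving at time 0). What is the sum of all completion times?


Since all jobs arrive at t=0, SRPT equals SPT ordering.
SPT order: [3, 8, 9, 13, 15]
Completion times:
  Job 1: p=3, C=3
  Job 2: p=8, C=11
  Job 3: p=9, C=20
  Job 4: p=13, C=33
  Job 5: p=15, C=48
Total completion time = 3 + 11 + 20 + 33 + 48 = 115

115


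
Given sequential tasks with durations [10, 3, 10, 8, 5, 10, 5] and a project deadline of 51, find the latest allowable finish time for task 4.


LF(activity 4) = deadline - sum of successor durations
Successors: activities 5 through 7 with durations [5, 10, 5]
Sum of successor durations = 20
LF = 51 - 20 = 31

31


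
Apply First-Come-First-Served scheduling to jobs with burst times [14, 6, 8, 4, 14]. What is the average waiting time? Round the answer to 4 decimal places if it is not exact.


FCFS order (as given): [14, 6, 8, 4, 14]
Waiting times:
  Job 1: wait = 0
  Job 2: wait = 14
  Job 3: wait = 20
  Job 4: wait = 28
  Job 5: wait = 32
Sum of waiting times = 94
Average waiting time = 94/5 = 18.8

18.8


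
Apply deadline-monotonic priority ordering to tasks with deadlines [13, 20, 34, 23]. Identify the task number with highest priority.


Sort tasks by relative deadline (ascending):
  Task 1: deadline = 13
  Task 2: deadline = 20
  Task 4: deadline = 23
  Task 3: deadline = 34
Priority order (highest first): [1, 2, 4, 3]
Highest priority task = 1

1


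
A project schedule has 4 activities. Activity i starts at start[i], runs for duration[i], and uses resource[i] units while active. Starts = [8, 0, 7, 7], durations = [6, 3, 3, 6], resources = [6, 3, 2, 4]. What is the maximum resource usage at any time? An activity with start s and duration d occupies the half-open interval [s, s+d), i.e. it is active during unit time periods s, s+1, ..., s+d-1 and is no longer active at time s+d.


Each activity i is active on [start_i, start_i + duration_i).
Compute total resource usage per time slot:
  t=0: active resources = [3], total = 3
  t=1: active resources = [3], total = 3
  t=2: active resources = [3], total = 3
  t=3: active resources = [], total = 0
  t=4: active resources = [], total = 0
  t=5: active resources = [], total = 0
  t=6: active resources = [], total = 0
  t=7: active resources = [2, 4], total = 6
  t=8: active resources = [6, 2, 4], total = 12
  t=9: active resources = [6, 2, 4], total = 12
  t=10: active resources = [6, 4], total = 10
  t=11: active resources = [6, 4], total = 10
  t=12: active resources = [6, 4], total = 10
  t=13: active resources = [6], total = 6
Peak resource demand = 12

12


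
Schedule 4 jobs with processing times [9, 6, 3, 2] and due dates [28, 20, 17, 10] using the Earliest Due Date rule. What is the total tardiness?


Sort by due date (EDD order): [(2, 10), (3, 17), (6, 20), (9, 28)]
Compute completion times and tardiness:
  Job 1: p=2, d=10, C=2, tardiness=max(0,2-10)=0
  Job 2: p=3, d=17, C=5, tardiness=max(0,5-17)=0
  Job 3: p=6, d=20, C=11, tardiness=max(0,11-20)=0
  Job 4: p=9, d=28, C=20, tardiness=max(0,20-28)=0
Total tardiness = 0

0


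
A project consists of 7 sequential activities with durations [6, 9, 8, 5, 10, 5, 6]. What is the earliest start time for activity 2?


Activity 2 starts after activities 1 through 1 complete.
Predecessor durations: [6]
ES = 6 = 6

6


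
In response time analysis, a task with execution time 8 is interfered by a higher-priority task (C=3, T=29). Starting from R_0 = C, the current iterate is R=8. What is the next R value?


R_next = C + ceil(R_prev / T_hp) * C_hp
ceil(8 / 29) = ceil(0.2759) = 1
Interference = 1 * 3 = 3
R_next = 8 + 3 = 11

11


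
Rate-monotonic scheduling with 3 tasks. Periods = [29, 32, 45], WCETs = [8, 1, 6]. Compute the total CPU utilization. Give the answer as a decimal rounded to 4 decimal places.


Compute individual utilizations (exact fractions):
  Task 1: C/T = 8/29 (approx. 0.2759)
  Task 2: C/T = 1/32 (approx. 0.0313)
  Task 3: C/T = 6/45 = 2/15 (approx. 0.1333)
Total utilization U = 8/29 + 1/32 + 2/15 = 6131/13920
Rounded to 4 decimal places: U = 0.4404
RM (Liu & Layland) bound for 3 tasks = 0.779763; compare with U = 6131/13920 (approx. 0.440445)
U <= bound, so schedulable by RM sufficient condition.

0.4404


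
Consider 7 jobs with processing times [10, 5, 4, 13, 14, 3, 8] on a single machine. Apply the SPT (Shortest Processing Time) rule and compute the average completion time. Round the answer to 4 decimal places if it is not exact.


Sort jobs by processing time (SPT order): [3, 4, 5, 8, 10, 13, 14]
Compute completion times sequentially:
  Job 1: processing = 3, completes at 3
  Job 2: processing = 4, completes at 7
  Job 3: processing = 5, completes at 12
  Job 4: processing = 8, completes at 20
  Job 5: processing = 10, completes at 30
  Job 6: processing = 13, completes at 43
  Job 7: processing = 14, completes at 57
Sum of completion times = 172
Average completion time = 172/7 = 24.5714

24.5714


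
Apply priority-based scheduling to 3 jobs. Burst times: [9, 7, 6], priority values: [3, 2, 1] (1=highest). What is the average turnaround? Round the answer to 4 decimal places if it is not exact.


Sort by priority (ascending = highest first):
Order: [(1, 6), (2, 7), (3, 9)]
Completion times:
  Priority 1, burst=6, C=6
  Priority 2, burst=7, C=13
  Priority 3, burst=9, C=22
Average turnaround = 41/3 = 13.6667

13.6667


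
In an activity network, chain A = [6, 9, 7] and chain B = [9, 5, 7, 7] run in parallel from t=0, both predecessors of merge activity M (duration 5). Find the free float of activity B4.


ES(B4) = sum of predecessors on chain B = 21
EF(B4) = ES + duration = 21 + 7 = 28
Successor of B4 is M. ES(M) = max(sum(A), sum(B)) = max(22, 28) = 28
Free float = ES(successor) - EF(current) = 28 - 28 = 0

0


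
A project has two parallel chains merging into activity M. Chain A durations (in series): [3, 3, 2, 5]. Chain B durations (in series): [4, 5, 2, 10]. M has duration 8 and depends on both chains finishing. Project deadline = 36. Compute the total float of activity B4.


Forward pass: ES(B4) = sum of predecessors on chain B = 11
EF = ES + duration = 11 + 10 = 21
Backward pass: LF(M) = deadline = 36; LS(M) = 36 - 8 = 28
LF(B4) = LS(M) - sum(successors on chain B) = 28 - 0 = 28
LS = LF - duration = 28 - 10 = 18
Total float = LS - ES = 18 - 11 = 7

7


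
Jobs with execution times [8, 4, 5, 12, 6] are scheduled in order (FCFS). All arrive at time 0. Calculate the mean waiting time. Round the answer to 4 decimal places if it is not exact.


FCFS order (as given): [8, 4, 5, 12, 6]
Waiting times:
  Job 1: wait = 0
  Job 2: wait = 8
  Job 3: wait = 12
  Job 4: wait = 17
  Job 5: wait = 29
Sum of waiting times = 66
Average waiting time = 66/5 = 13.2

13.2


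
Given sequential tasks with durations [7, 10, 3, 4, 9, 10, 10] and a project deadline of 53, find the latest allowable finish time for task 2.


LF(activity 2) = deadline - sum of successor durations
Successors: activities 3 through 7 with durations [3, 4, 9, 10, 10]
Sum of successor durations = 36
LF = 53 - 36 = 17

17


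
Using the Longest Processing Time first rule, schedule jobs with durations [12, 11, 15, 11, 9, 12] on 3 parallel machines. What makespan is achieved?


Sort jobs in decreasing order (LPT): [15, 12, 12, 11, 11, 9]
Assign each job to the least loaded machine:
  Machine 1: jobs [15, 9], load = 24
  Machine 2: jobs [12, 11], load = 23
  Machine 3: jobs [12, 11], load = 23
Makespan = max load = 24

24


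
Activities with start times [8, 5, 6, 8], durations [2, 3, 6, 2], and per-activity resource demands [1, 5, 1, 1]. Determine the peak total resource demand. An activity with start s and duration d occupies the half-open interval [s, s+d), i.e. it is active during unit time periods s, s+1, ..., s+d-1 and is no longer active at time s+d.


Each activity i is active on [start_i, start_i + duration_i).
Compute total resource usage per time slot:
  t=0: active resources = [], total = 0
  t=1: active resources = [], total = 0
  t=2: active resources = [], total = 0
  t=3: active resources = [], total = 0
  t=4: active resources = [], total = 0
  t=5: active resources = [5], total = 5
  t=6: active resources = [5, 1], total = 6
  t=7: active resources = [5, 1], total = 6
  t=8: active resources = [1, 1, 1], total = 3
  t=9: active resources = [1, 1, 1], total = 3
  t=10: active resources = [1], total = 1
  t=11: active resources = [1], total = 1
Peak resource demand = 6

6


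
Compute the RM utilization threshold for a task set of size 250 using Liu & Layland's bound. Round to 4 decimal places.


Compute 2^(1/250) = 1.0027764359
Subtract 1: 1.0027764359 - 1 = 0.0027764359
Multiply by n: 250 * 0.0027764359 = 0.6941089750
Round to 4 dp: 0.6941

0.6941


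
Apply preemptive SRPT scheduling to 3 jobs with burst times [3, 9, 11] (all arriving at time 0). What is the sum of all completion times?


Since all jobs arrive at t=0, SRPT equals SPT ordering.
SPT order: [3, 9, 11]
Completion times:
  Job 1: p=3, C=3
  Job 2: p=9, C=12
  Job 3: p=11, C=23
Total completion time = 3 + 12 + 23 = 38

38


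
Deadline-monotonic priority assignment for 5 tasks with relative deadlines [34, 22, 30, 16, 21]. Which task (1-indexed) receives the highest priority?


Sort tasks by relative deadline (ascending):
  Task 4: deadline = 16
  Task 5: deadline = 21
  Task 2: deadline = 22
  Task 3: deadline = 30
  Task 1: deadline = 34
Priority order (highest first): [4, 5, 2, 3, 1]
Highest priority task = 4

4


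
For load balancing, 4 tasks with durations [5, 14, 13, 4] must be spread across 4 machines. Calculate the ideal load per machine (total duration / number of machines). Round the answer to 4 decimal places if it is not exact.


Total processing time = 5 + 14 + 13 + 4 = 36
Number of machines = 4
Ideal balanced load = 36 / 4 = 9.0

9.0


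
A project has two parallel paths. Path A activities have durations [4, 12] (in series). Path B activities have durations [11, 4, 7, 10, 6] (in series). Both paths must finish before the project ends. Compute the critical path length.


Path A total = 4 + 12 = 16
Path B total = 11 + 4 + 7 + 10 + 6 = 38
Critical path = longest path = max(16, 38) = 38

38


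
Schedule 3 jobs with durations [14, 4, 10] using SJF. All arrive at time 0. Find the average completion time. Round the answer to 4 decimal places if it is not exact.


SJF order (ascending): [4, 10, 14]
Completion times:
  Job 1: burst=4, C=4
  Job 2: burst=10, C=14
  Job 3: burst=14, C=28
Average completion = 46/3 = 15.3333

15.3333


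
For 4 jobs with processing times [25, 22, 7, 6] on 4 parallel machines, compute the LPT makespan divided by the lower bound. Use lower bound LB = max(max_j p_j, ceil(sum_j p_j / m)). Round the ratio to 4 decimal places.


LPT order: [25, 22, 7, 6]
Machine loads after assignment: [25, 22, 7, 6]
LPT makespan = 25
Lower bound = max(max_job, ceil(total/4)) = max(25, 15) = 25
Ratio = 25 / 25 = 1.0

1.0


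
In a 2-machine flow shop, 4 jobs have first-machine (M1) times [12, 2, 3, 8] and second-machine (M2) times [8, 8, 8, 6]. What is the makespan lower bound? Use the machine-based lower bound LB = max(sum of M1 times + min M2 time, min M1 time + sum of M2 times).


LB1 = sum(M1 times) + min(M2 times) = 25 + 6 = 31
LB2 = min(M1 times) + sum(M2 times) = 2 + 30 = 32
Lower bound = max(LB1, LB2) = max(31, 32) = 32

32


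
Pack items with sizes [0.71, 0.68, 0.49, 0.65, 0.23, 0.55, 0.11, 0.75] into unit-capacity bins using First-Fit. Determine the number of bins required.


Place items sequentially using First-Fit:
  Item 0.71 -> new Bin 1
  Item 0.68 -> new Bin 2
  Item 0.49 -> new Bin 3
  Item 0.65 -> new Bin 4
  Item 0.23 -> Bin 1 (now 0.94)
  Item 0.55 -> new Bin 5
  Item 0.11 -> Bin 2 (now 0.79)
  Item 0.75 -> new Bin 6
Total bins used = 6

6


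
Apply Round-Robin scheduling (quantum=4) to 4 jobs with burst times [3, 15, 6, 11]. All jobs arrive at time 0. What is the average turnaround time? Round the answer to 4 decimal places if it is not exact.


Time quantum = 4
Execution trace:
  J1 runs 3 units, time = 3
  J2 runs 4 units, time = 7
  J3 runs 4 units, time = 11
  J4 runs 4 units, time = 15
  J2 runs 4 units, time = 19
  J3 runs 2 units, time = 21
  J4 runs 4 units, time = 25
  J2 runs 4 units, time = 29
  J4 runs 3 units, time = 32
  J2 runs 3 units, time = 35
Finish times: [3, 35, 21, 32]
Average turnaround = 91/4 = 22.75

22.75


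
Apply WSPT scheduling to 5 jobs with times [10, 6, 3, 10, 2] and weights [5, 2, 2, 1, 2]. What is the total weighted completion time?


Compute p/w ratios and sort ascending (WSPT): [(2, 2), (3, 2), (10, 5), (6, 2), (10, 1)]
Compute weighted completion times:
  Job (p=2,w=2): C=2, w*C=2*2=4
  Job (p=3,w=2): C=5, w*C=2*5=10
  Job (p=10,w=5): C=15, w*C=5*15=75
  Job (p=6,w=2): C=21, w*C=2*21=42
  Job (p=10,w=1): C=31, w*C=1*31=31
Total weighted completion time = 162

162


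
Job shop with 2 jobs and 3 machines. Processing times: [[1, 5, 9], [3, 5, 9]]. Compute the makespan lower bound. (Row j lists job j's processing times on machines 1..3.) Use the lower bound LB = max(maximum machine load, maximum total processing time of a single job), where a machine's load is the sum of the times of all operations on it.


Machine loads:
  Machine 1: 1 + 3 = 4
  Machine 2: 5 + 5 = 10
  Machine 3: 9 + 9 = 18
Max machine load = 18
Job totals:
  Job 1: 15
  Job 2: 17
Max job total = 17
Lower bound = max(18, 17) = 18

18


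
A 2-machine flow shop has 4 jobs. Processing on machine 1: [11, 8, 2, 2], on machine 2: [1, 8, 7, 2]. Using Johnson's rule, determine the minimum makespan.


Apply Johnson's rule:
  Group 1 (a <= b): [(3, 2, 7), (4, 2, 2), (2, 8, 8)]
  Group 2 (a > b): [(1, 11, 1)]
Optimal job order: [3, 4, 2, 1]
Schedule:
  Job 3: M1 done at 2, M2 done at 9
  Job 4: M1 done at 4, M2 done at 11
  Job 2: M1 done at 12, M2 done at 20
  Job 1: M1 done at 23, M2 done at 24
Makespan = 24

24


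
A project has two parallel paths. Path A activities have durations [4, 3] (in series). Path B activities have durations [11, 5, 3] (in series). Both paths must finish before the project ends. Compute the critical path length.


Path A total = 4 + 3 = 7
Path B total = 11 + 5 + 3 = 19
Critical path = longest path = max(7, 19) = 19

19


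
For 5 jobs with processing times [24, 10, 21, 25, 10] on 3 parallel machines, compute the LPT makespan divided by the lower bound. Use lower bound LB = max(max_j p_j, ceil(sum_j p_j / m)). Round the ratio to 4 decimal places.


LPT order: [25, 24, 21, 10, 10]
Machine loads after assignment: [25, 34, 31]
LPT makespan = 34
Lower bound = max(max_job, ceil(total/3)) = max(25, 30) = 30
Ratio = 34 / 30 = 1.1333

1.1333


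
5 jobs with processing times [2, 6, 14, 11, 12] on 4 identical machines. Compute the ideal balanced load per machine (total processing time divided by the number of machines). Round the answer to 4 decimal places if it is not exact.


Total processing time = 2 + 6 + 14 + 11 + 12 = 45
Number of machines = 4
Ideal balanced load = 45 / 4 = 11.25

11.25


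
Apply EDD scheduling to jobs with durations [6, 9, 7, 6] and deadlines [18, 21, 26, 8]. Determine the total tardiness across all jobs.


Sort by due date (EDD order): [(6, 8), (6, 18), (9, 21), (7, 26)]
Compute completion times and tardiness:
  Job 1: p=6, d=8, C=6, tardiness=max(0,6-8)=0
  Job 2: p=6, d=18, C=12, tardiness=max(0,12-18)=0
  Job 3: p=9, d=21, C=21, tardiness=max(0,21-21)=0
  Job 4: p=7, d=26, C=28, tardiness=max(0,28-26)=2
Total tardiness = 2

2


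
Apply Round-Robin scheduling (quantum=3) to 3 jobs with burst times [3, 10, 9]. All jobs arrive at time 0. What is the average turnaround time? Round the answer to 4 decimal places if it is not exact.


Time quantum = 3
Execution trace:
  J1 runs 3 units, time = 3
  J2 runs 3 units, time = 6
  J3 runs 3 units, time = 9
  J2 runs 3 units, time = 12
  J3 runs 3 units, time = 15
  J2 runs 3 units, time = 18
  J3 runs 3 units, time = 21
  J2 runs 1 units, time = 22
Finish times: [3, 22, 21]
Average turnaround = 46/3 = 15.3333

15.3333


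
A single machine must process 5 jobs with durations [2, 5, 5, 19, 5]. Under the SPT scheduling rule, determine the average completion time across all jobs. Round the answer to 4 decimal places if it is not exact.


Sort jobs by processing time (SPT order): [2, 5, 5, 5, 19]
Compute completion times sequentially:
  Job 1: processing = 2, completes at 2
  Job 2: processing = 5, completes at 7
  Job 3: processing = 5, completes at 12
  Job 4: processing = 5, completes at 17
  Job 5: processing = 19, completes at 36
Sum of completion times = 74
Average completion time = 74/5 = 14.8

14.8


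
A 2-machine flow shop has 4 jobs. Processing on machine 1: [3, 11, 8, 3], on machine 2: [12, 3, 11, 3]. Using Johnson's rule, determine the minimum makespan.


Apply Johnson's rule:
  Group 1 (a <= b): [(1, 3, 12), (4, 3, 3), (3, 8, 11)]
  Group 2 (a > b): [(2, 11, 3)]
Optimal job order: [1, 4, 3, 2]
Schedule:
  Job 1: M1 done at 3, M2 done at 15
  Job 4: M1 done at 6, M2 done at 18
  Job 3: M1 done at 14, M2 done at 29
  Job 2: M1 done at 25, M2 done at 32
Makespan = 32

32


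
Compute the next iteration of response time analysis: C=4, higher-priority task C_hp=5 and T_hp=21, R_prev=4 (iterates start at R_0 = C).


R_next = C + ceil(R_prev / T_hp) * C_hp
ceil(4 / 21) = ceil(0.1905) = 1
Interference = 1 * 5 = 5
R_next = 4 + 5 = 9

9


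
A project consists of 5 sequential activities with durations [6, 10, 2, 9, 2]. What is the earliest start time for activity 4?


Activity 4 starts after activities 1 through 3 complete.
Predecessor durations: [6, 10, 2]
ES = 6 + 10 + 2 = 18

18


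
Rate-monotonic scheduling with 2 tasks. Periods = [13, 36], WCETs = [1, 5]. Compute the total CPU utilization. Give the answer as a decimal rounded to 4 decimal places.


Compute individual utilizations (exact fractions):
  Task 1: C/T = 1/13 (approx. 0.0769)
  Task 2: C/T = 5/36 (approx. 0.1389)
Total utilization U = 1/13 + 5/36 = 101/468
Rounded to 4 decimal places: U = 0.2158
RM (Liu & Layland) bound for 2 tasks = 0.828427; compare with U = 101/468 (approx. 0.215812)
U <= bound, so schedulable by RM sufficient condition.

0.2158


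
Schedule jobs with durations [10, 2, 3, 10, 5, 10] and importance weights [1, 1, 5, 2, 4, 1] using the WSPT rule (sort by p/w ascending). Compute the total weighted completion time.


Compute p/w ratios and sort ascending (WSPT): [(3, 5), (5, 4), (2, 1), (10, 2), (10, 1), (10, 1)]
Compute weighted completion times:
  Job (p=3,w=5): C=3, w*C=5*3=15
  Job (p=5,w=4): C=8, w*C=4*8=32
  Job (p=2,w=1): C=10, w*C=1*10=10
  Job (p=10,w=2): C=20, w*C=2*20=40
  Job (p=10,w=1): C=30, w*C=1*30=30
  Job (p=10,w=1): C=40, w*C=1*40=40
Total weighted completion time = 167

167


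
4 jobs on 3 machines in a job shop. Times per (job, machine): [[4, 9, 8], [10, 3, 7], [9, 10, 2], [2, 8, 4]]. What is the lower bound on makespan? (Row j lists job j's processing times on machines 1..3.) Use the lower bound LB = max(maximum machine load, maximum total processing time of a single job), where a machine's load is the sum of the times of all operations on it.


Machine loads:
  Machine 1: 4 + 10 + 9 + 2 = 25
  Machine 2: 9 + 3 + 10 + 8 = 30
  Machine 3: 8 + 7 + 2 + 4 = 21
Max machine load = 30
Job totals:
  Job 1: 21
  Job 2: 20
  Job 3: 21
  Job 4: 14
Max job total = 21
Lower bound = max(30, 21) = 30

30


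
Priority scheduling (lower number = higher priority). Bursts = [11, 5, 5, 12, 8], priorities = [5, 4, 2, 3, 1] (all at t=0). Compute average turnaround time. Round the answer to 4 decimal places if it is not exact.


Sort by priority (ascending = highest first):
Order: [(1, 8), (2, 5), (3, 12), (4, 5), (5, 11)]
Completion times:
  Priority 1, burst=8, C=8
  Priority 2, burst=5, C=13
  Priority 3, burst=12, C=25
  Priority 4, burst=5, C=30
  Priority 5, burst=11, C=41
Average turnaround = 117/5 = 23.4

23.4


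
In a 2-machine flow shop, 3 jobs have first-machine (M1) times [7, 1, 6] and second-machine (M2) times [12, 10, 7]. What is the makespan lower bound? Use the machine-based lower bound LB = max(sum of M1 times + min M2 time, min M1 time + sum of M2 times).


LB1 = sum(M1 times) + min(M2 times) = 14 + 7 = 21
LB2 = min(M1 times) + sum(M2 times) = 1 + 29 = 30
Lower bound = max(LB1, LB2) = max(21, 30) = 30

30


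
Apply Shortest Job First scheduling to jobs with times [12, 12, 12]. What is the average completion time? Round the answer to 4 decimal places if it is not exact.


SJF order (ascending): [12, 12, 12]
Completion times:
  Job 1: burst=12, C=12
  Job 2: burst=12, C=24
  Job 3: burst=12, C=36
Average completion = 72/3 = 24.0

24.0


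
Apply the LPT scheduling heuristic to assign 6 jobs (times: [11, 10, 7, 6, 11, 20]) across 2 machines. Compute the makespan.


Sort jobs in decreasing order (LPT): [20, 11, 11, 10, 7, 6]
Assign each job to the least loaded machine:
  Machine 1: jobs [20, 10], load = 30
  Machine 2: jobs [11, 11, 7, 6], load = 35
Makespan = max load = 35

35


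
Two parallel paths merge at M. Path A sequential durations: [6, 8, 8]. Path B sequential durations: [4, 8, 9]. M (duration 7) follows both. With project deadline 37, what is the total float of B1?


Forward pass: ES(B1) = sum of predecessors on chain B = 0
EF = ES + duration = 0 + 4 = 4
Backward pass: LF(M) = deadline = 37; LS(M) = 37 - 7 = 30
LF(B1) = LS(M) - sum(successors on chain B) = 30 - 17 = 13
LS = LF - duration = 13 - 4 = 9
Total float = LS - ES = 9 - 0 = 9

9


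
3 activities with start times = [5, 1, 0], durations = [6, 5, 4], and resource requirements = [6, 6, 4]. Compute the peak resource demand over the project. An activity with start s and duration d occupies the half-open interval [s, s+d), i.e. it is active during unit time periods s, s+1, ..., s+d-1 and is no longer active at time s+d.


Each activity i is active on [start_i, start_i + duration_i).
Compute total resource usage per time slot:
  t=0: active resources = [4], total = 4
  t=1: active resources = [6, 4], total = 10
  t=2: active resources = [6, 4], total = 10
  t=3: active resources = [6, 4], total = 10
  t=4: active resources = [6], total = 6
  t=5: active resources = [6, 6], total = 12
  t=6: active resources = [6], total = 6
  t=7: active resources = [6], total = 6
  t=8: active resources = [6], total = 6
  t=9: active resources = [6], total = 6
  t=10: active resources = [6], total = 6
Peak resource demand = 12

12


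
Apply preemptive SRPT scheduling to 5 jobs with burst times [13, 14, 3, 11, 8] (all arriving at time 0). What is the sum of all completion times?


Since all jobs arrive at t=0, SRPT equals SPT ordering.
SPT order: [3, 8, 11, 13, 14]
Completion times:
  Job 1: p=3, C=3
  Job 2: p=8, C=11
  Job 3: p=11, C=22
  Job 4: p=13, C=35
  Job 5: p=14, C=49
Total completion time = 3 + 11 + 22 + 35 + 49 = 120

120


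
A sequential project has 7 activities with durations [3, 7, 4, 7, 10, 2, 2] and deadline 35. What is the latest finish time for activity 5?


LF(activity 5) = deadline - sum of successor durations
Successors: activities 6 through 7 with durations [2, 2]
Sum of successor durations = 4
LF = 35 - 4 = 31

31


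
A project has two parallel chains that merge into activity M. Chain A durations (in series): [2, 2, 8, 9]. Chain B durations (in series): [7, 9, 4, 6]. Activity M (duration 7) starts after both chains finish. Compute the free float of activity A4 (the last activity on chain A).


ES(A4) = sum of predecessors on chain A = 12
EF(A4) = ES + duration = 12 + 9 = 21
Successor of A4 is M. ES(M) = max(sum(A), sum(B)) = max(21, 26) = 26
Free float = ES(successor) - EF(current) = 26 - 21 = 5

5


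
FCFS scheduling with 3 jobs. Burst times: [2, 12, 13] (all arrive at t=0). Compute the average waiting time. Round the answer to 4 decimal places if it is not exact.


FCFS order (as given): [2, 12, 13]
Waiting times:
  Job 1: wait = 0
  Job 2: wait = 2
  Job 3: wait = 14
Sum of waiting times = 16
Average waiting time = 16/3 = 5.3333

5.3333


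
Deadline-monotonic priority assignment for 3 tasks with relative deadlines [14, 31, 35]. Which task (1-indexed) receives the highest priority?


Sort tasks by relative deadline (ascending):
  Task 1: deadline = 14
  Task 2: deadline = 31
  Task 3: deadline = 35
Priority order (highest first): [1, 2, 3]
Highest priority task = 1

1


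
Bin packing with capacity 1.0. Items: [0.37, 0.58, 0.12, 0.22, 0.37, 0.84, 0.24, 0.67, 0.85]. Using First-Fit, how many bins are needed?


Place items sequentially using First-Fit:
  Item 0.37 -> new Bin 1
  Item 0.58 -> Bin 1 (now 0.95)
  Item 0.12 -> new Bin 2
  Item 0.22 -> Bin 2 (now 0.34)
  Item 0.37 -> Bin 2 (now 0.71)
  Item 0.84 -> new Bin 3
  Item 0.24 -> Bin 2 (now 0.95)
  Item 0.67 -> new Bin 4
  Item 0.85 -> new Bin 5
Total bins used = 5

5


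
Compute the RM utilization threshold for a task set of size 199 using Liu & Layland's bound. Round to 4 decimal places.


Compute 2^(1/199) = 1.0034892249
Subtract 1: 1.0034892249 - 1 = 0.0034892249
Multiply by n: 199 * 0.0034892249 = 0.6943557551
Round to 4 dp: 0.6944

0.6944


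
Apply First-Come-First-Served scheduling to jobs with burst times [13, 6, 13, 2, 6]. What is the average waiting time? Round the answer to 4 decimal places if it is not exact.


FCFS order (as given): [13, 6, 13, 2, 6]
Waiting times:
  Job 1: wait = 0
  Job 2: wait = 13
  Job 3: wait = 19
  Job 4: wait = 32
  Job 5: wait = 34
Sum of waiting times = 98
Average waiting time = 98/5 = 19.6

19.6


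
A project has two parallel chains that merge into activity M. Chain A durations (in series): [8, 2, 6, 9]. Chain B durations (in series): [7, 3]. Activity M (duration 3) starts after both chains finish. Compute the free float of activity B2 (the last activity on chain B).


ES(B2) = sum of predecessors on chain B = 7
EF(B2) = ES + duration = 7 + 3 = 10
Successor of B2 is M. ES(M) = max(sum(A), sum(B)) = max(25, 10) = 25
Free float = ES(successor) - EF(current) = 25 - 10 = 15

15


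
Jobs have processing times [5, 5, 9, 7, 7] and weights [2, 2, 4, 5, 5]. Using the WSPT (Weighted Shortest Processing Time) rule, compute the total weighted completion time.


Compute p/w ratios and sort ascending (WSPT): [(7, 5), (7, 5), (9, 4), (5, 2), (5, 2)]
Compute weighted completion times:
  Job (p=7,w=5): C=7, w*C=5*7=35
  Job (p=7,w=5): C=14, w*C=5*14=70
  Job (p=9,w=4): C=23, w*C=4*23=92
  Job (p=5,w=2): C=28, w*C=2*28=56
  Job (p=5,w=2): C=33, w*C=2*33=66
Total weighted completion time = 319

319


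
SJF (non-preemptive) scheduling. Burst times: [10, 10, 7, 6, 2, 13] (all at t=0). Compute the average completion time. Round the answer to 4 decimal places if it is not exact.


SJF order (ascending): [2, 6, 7, 10, 10, 13]
Completion times:
  Job 1: burst=2, C=2
  Job 2: burst=6, C=8
  Job 3: burst=7, C=15
  Job 4: burst=10, C=25
  Job 5: burst=10, C=35
  Job 6: burst=13, C=48
Average completion = 133/6 = 22.1667

22.1667


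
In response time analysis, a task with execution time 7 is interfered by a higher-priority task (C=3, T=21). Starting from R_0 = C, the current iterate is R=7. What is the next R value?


R_next = C + ceil(R_prev / T_hp) * C_hp
ceil(7 / 21) = ceil(0.3333) = 1
Interference = 1 * 3 = 3
R_next = 7 + 3 = 10

10


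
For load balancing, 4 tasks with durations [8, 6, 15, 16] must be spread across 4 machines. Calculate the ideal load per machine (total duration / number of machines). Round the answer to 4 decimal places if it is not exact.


Total processing time = 8 + 6 + 15 + 16 = 45
Number of machines = 4
Ideal balanced load = 45 / 4 = 11.25

11.25


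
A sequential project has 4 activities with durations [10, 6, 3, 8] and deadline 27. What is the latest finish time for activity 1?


LF(activity 1) = deadline - sum of successor durations
Successors: activities 2 through 4 with durations [6, 3, 8]
Sum of successor durations = 17
LF = 27 - 17 = 10

10


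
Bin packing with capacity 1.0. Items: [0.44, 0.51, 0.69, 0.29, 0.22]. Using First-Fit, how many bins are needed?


Place items sequentially using First-Fit:
  Item 0.44 -> new Bin 1
  Item 0.51 -> Bin 1 (now 0.95)
  Item 0.69 -> new Bin 2
  Item 0.29 -> Bin 2 (now 0.98)
  Item 0.22 -> new Bin 3
Total bins used = 3

3


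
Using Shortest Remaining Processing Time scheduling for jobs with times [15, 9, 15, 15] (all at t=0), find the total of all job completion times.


Since all jobs arrive at t=0, SRPT equals SPT ordering.
SPT order: [9, 15, 15, 15]
Completion times:
  Job 1: p=9, C=9
  Job 2: p=15, C=24
  Job 3: p=15, C=39
  Job 4: p=15, C=54
Total completion time = 9 + 24 + 39 + 54 = 126

126


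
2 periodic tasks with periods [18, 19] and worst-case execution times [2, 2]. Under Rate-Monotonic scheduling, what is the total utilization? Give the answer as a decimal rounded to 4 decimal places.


Compute individual utilizations (exact fractions):
  Task 1: C/T = 2/18 = 1/9 (approx. 0.1111)
  Task 2: C/T = 2/19 (approx. 0.1053)
Total utilization U = 1/9 + 2/19 = 37/171
Rounded to 4 decimal places: U = 0.2164
RM (Liu & Layland) bound for 2 tasks = 0.828427; compare with U = 37/171 (approx. 0.216374)
U <= bound, so schedulable by RM sufficient condition.

0.2164


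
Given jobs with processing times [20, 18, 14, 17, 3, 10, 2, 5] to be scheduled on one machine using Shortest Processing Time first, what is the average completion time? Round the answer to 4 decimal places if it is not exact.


Sort jobs by processing time (SPT order): [2, 3, 5, 10, 14, 17, 18, 20]
Compute completion times sequentially:
  Job 1: processing = 2, completes at 2
  Job 2: processing = 3, completes at 5
  Job 3: processing = 5, completes at 10
  Job 4: processing = 10, completes at 20
  Job 5: processing = 14, completes at 34
  Job 6: processing = 17, completes at 51
  Job 7: processing = 18, completes at 69
  Job 8: processing = 20, completes at 89
Sum of completion times = 280
Average completion time = 280/8 = 35.0

35.0


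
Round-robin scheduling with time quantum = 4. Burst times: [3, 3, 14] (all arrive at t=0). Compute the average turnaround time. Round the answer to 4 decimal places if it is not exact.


Time quantum = 4
Execution trace:
  J1 runs 3 units, time = 3
  J2 runs 3 units, time = 6
  J3 runs 4 units, time = 10
  J3 runs 4 units, time = 14
  J3 runs 4 units, time = 18
  J3 runs 2 units, time = 20
Finish times: [3, 6, 20]
Average turnaround = 29/3 = 9.6667

9.6667


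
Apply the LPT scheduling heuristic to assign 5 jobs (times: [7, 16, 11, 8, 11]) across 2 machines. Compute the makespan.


Sort jobs in decreasing order (LPT): [16, 11, 11, 8, 7]
Assign each job to the least loaded machine:
  Machine 1: jobs [16, 8], load = 24
  Machine 2: jobs [11, 11, 7], load = 29
Makespan = max load = 29

29


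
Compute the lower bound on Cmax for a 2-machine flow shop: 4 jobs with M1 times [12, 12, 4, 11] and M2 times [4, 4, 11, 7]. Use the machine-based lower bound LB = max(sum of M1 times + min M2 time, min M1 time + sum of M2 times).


LB1 = sum(M1 times) + min(M2 times) = 39 + 4 = 43
LB2 = min(M1 times) + sum(M2 times) = 4 + 26 = 30
Lower bound = max(LB1, LB2) = max(43, 30) = 43

43


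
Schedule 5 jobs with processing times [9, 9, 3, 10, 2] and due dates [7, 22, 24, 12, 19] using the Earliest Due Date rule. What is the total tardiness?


Sort by due date (EDD order): [(9, 7), (10, 12), (2, 19), (9, 22), (3, 24)]
Compute completion times and tardiness:
  Job 1: p=9, d=7, C=9, tardiness=max(0,9-7)=2
  Job 2: p=10, d=12, C=19, tardiness=max(0,19-12)=7
  Job 3: p=2, d=19, C=21, tardiness=max(0,21-19)=2
  Job 4: p=9, d=22, C=30, tardiness=max(0,30-22)=8
  Job 5: p=3, d=24, C=33, tardiness=max(0,33-24)=9
Total tardiness = 28

28


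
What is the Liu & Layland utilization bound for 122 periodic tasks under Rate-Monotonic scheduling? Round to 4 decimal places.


Compute 2^(1/122) = 1.0056977048
Subtract 1: 1.0056977048 - 1 = 0.0056977048
Multiply by n: 122 * 0.0056977048 = 0.6951199856
Round to 4 dp: 0.6951

0.6951


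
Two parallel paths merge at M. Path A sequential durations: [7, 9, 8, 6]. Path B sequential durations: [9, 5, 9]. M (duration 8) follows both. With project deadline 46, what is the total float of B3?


Forward pass: ES(B3) = sum of predecessors on chain B = 14
EF = ES + duration = 14 + 9 = 23
Backward pass: LF(M) = deadline = 46; LS(M) = 46 - 8 = 38
LF(B3) = LS(M) - sum(successors on chain B) = 38 - 0 = 38
LS = LF - duration = 38 - 9 = 29
Total float = LS - ES = 29 - 14 = 15

15


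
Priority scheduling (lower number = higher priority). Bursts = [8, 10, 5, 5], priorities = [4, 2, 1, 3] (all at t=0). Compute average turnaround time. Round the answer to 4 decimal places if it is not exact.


Sort by priority (ascending = highest first):
Order: [(1, 5), (2, 10), (3, 5), (4, 8)]
Completion times:
  Priority 1, burst=5, C=5
  Priority 2, burst=10, C=15
  Priority 3, burst=5, C=20
  Priority 4, burst=8, C=28
Average turnaround = 68/4 = 17.0

17.0


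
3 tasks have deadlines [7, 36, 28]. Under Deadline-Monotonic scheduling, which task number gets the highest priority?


Sort tasks by relative deadline (ascending):
  Task 1: deadline = 7
  Task 3: deadline = 28
  Task 2: deadline = 36
Priority order (highest first): [1, 3, 2]
Highest priority task = 1

1


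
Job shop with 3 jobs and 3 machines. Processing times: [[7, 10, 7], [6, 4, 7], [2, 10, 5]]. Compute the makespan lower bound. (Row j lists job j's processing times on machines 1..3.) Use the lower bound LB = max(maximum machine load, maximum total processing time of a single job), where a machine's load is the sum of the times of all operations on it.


Machine loads:
  Machine 1: 7 + 6 + 2 = 15
  Machine 2: 10 + 4 + 10 = 24
  Machine 3: 7 + 7 + 5 = 19
Max machine load = 24
Job totals:
  Job 1: 24
  Job 2: 17
  Job 3: 17
Max job total = 24
Lower bound = max(24, 24) = 24

24


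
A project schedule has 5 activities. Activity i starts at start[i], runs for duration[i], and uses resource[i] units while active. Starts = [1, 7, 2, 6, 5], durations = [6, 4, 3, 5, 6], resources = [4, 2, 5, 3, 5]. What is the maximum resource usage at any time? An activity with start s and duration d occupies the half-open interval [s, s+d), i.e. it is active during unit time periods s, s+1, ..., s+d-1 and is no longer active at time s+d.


Each activity i is active on [start_i, start_i + duration_i).
Compute total resource usage per time slot:
  t=0: active resources = [], total = 0
  t=1: active resources = [4], total = 4
  t=2: active resources = [4, 5], total = 9
  t=3: active resources = [4, 5], total = 9
  t=4: active resources = [4, 5], total = 9
  t=5: active resources = [4, 5], total = 9
  t=6: active resources = [4, 3, 5], total = 12
  t=7: active resources = [2, 3, 5], total = 10
  t=8: active resources = [2, 3, 5], total = 10
  t=9: active resources = [2, 3, 5], total = 10
  t=10: active resources = [2, 3, 5], total = 10
Peak resource demand = 12

12


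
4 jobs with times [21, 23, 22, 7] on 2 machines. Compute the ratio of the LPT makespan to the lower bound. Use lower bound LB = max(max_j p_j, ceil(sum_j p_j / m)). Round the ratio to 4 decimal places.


LPT order: [23, 22, 21, 7]
Machine loads after assignment: [30, 43]
LPT makespan = 43
Lower bound = max(max_job, ceil(total/2)) = max(23, 37) = 37
Ratio = 43 / 37 = 1.1622

1.1622


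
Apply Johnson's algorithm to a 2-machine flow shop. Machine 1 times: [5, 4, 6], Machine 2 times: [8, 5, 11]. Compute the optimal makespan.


Apply Johnson's rule:
  Group 1 (a <= b): [(2, 4, 5), (1, 5, 8), (3, 6, 11)]
  Group 2 (a > b): []
Optimal job order: [2, 1, 3]
Schedule:
  Job 2: M1 done at 4, M2 done at 9
  Job 1: M1 done at 9, M2 done at 17
  Job 3: M1 done at 15, M2 done at 28
Makespan = 28

28


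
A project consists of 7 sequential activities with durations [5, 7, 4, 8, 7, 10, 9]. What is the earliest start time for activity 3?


Activity 3 starts after activities 1 through 2 complete.
Predecessor durations: [5, 7]
ES = 5 + 7 = 12

12


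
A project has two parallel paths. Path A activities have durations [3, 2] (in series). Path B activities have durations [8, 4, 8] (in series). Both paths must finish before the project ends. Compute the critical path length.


Path A total = 3 + 2 = 5
Path B total = 8 + 4 + 8 = 20
Critical path = longest path = max(5, 20) = 20

20


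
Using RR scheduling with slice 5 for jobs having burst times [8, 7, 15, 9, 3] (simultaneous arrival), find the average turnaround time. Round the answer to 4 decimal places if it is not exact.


Time quantum = 5
Execution trace:
  J1 runs 5 units, time = 5
  J2 runs 5 units, time = 10
  J3 runs 5 units, time = 15
  J4 runs 5 units, time = 20
  J5 runs 3 units, time = 23
  J1 runs 3 units, time = 26
  J2 runs 2 units, time = 28
  J3 runs 5 units, time = 33
  J4 runs 4 units, time = 37
  J3 runs 5 units, time = 42
Finish times: [26, 28, 42, 37, 23]
Average turnaround = 156/5 = 31.2

31.2


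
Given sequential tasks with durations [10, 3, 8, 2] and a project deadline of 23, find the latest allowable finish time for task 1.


LF(activity 1) = deadline - sum of successor durations
Successors: activities 2 through 4 with durations [3, 8, 2]
Sum of successor durations = 13
LF = 23 - 13 = 10

10


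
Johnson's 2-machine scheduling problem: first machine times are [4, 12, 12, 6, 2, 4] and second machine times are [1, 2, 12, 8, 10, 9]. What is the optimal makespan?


Apply Johnson's rule:
  Group 1 (a <= b): [(5, 2, 10), (6, 4, 9), (4, 6, 8), (3, 12, 12)]
  Group 2 (a > b): [(2, 12, 2), (1, 4, 1)]
Optimal job order: [5, 6, 4, 3, 2, 1]
Schedule:
  Job 5: M1 done at 2, M2 done at 12
  Job 6: M1 done at 6, M2 done at 21
  Job 4: M1 done at 12, M2 done at 29
  Job 3: M1 done at 24, M2 done at 41
  Job 2: M1 done at 36, M2 done at 43
  Job 1: M1 done at 40, M2 done at 44
Makespan = 44

44


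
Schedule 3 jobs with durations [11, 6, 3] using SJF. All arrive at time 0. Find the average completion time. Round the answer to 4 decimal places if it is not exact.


SJF order (ascending): [3, 6, 11]
Completion times:
  Job 1: burst=3, C=3
  Job 2: burst=6, C=9
  Job 3: burst=11, C=20
Average completion = 32/3 = 10.6667

10.6667


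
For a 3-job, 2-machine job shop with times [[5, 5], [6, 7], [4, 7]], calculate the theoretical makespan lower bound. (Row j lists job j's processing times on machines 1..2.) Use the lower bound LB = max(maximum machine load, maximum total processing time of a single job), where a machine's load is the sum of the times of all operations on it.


Machine loads:
  Machine 1: 5 + 6 + 4 = 15
  Machine 2: 5 + 7 + 7 = 19
Max machine load = 19
Job totals:
  Job 1: 10
  Job 2: 13
  Job 3: 11
Max job total = 13
Lower bound = max(19, 13) = 19

19


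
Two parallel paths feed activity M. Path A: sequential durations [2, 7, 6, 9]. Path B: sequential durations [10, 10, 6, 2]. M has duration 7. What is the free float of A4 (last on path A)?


ES(A4) = sum of predecessors on chain A = 15
EF(A4) = ES + duration = 15 + 9 = 24
Successor of A4 is M. ES(M) = max(sum(A), sum(B)) = max(24, 28) = 28
Free float = ES(successor) - EF(current) = 28 - 24 = 4

4


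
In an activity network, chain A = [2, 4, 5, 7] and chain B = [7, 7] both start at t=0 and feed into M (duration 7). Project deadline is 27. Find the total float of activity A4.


Forward pass: ES(A4) = sum of predecessors on chain A = 11
EF = ES + duration = 11 + 7 = 18
Backward pass: LF(M) = deadline = 27; LS(M) = 27 - 7 = 20
LF(A4) = LS(M) - sum(successors on chain A) = 20 - 0 = 20
LS = LF - duration = 20 - 7 = 13
Total float = LS - ES = 13 - 11 = 2

2


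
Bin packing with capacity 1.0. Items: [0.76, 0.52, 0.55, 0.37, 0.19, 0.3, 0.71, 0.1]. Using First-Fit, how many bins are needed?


Place items sequentially using First-Fit:
  Item 0.76 -> new Bin 1
  Item 0.52 -> new Bin 2
  Item 0.55 -> new Bin 3
  Item 0.37 -> Bin 2 (now 0.89)
  Item 0.19 -> Bin 1 (now 0.95)
  Item 0.3 -> Bin 3 (now 0.85)
  Item 0.71 -> new Bin 4
  Item 0.1 -> Bin 2 (now 0.99)
Total bins used = 4

4
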